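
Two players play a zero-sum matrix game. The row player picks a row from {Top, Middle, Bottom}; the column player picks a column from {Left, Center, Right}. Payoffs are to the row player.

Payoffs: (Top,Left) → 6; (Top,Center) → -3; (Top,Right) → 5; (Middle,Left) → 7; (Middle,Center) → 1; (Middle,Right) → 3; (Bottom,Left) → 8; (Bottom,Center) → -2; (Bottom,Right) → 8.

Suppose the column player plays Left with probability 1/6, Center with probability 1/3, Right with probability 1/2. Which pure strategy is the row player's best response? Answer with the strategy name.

Bottom

Expected payoff of Top: (1/6)·6 + (1/3)·(-3) + (1/2)·5 = 5/2.
Expected payoff of Middle: (1/6)·7 + (1/3)·1 + (1/2)·3 = 3.
Expected payoff of Bottom: (1/6)·8 + (1/3)·(-2) + (1/2)·8 = 14/3.
The largest is 14/3, so the row player's best response is Bottom.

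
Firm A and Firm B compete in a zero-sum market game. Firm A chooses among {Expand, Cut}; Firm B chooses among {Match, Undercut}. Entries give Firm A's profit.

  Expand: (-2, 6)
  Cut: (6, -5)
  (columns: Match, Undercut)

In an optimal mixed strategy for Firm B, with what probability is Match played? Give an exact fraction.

Row minima: Expand → -2, Cut → -5; maximin = -2.
Column maxima: Match → 6, Undercut → 6; minimax = 6.
-2 ≠ 6, so there is no saddle point; optimal play is mixed.
Let Firm A play Expand with probability p. Expected payoff against Match: (-2)p + 6(1−p) = −8p + 6; against Undercut: 6p + (-5)(1−p) = 11p − 5.
Setting these equal: −8p + 6 = 11p − 5 ⇒ −19p = -11 ⇒ p = 11/19, and the value is (-8)·(11/19) + 6 = 26/19.
For Firm B: with q = P(Match), equating Expand's and Cut's payoffs gives −8q + 6 = 11q − 5 ⇒ q = 11/19.

11/19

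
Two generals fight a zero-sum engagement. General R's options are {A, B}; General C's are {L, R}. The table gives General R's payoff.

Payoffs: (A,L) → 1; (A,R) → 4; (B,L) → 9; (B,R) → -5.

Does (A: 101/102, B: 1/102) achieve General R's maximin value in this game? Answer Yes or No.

Against L this mix gives (101/102)·1 + (1/102)·9 = 55/51.
Against R this mix gives (101/102)·4 + (1/102)·(-5) = 133/34.
General C will play L, holding General R to 55/51. Shifting weight toward the row that does better against L would raise this floor (the equalizing mix achieves 41/17 against both L and R), so the proposed strategy is not optimal.

No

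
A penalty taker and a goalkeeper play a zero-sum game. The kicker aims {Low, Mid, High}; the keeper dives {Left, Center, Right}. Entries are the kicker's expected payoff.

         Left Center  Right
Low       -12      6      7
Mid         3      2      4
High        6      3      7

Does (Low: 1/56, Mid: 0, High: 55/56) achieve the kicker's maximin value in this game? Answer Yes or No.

Against Left this mix gives (1/56)·(-12) + (55/56)·6 = 159/28.
Against Center this mix gives (1/56)·6 + (55/56)·3 = 171/56.
Against Right this mix gives (1/56)·7 + (55/56)·7 = 7.
The keeper will play Center, holding the kicker to 171/56. Shifting weight toward the row that does better against Center would raise this floor (the equalizing mix achieves 24/7 against both Center and Left), so the proposed strategy is not optimal.

No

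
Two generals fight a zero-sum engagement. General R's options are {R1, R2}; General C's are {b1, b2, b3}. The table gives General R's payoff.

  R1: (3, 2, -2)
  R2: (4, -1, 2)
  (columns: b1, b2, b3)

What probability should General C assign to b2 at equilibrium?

Row minima: R1 → -2, R2 → -1; maximin = -1.
Column maxima: b1 → 4, b2 → 2, b3 → 2; minimax = 2.
-1 ≠ 2, so there is no saddle point; optimal play is mixed.
b1 is strictly dominated by b2 (it gives General R strictly more in every row), so General C never plays it.
On the remaining 2×2 (R1, R2 vs b2, b3):
Let General R play R1 with probability p. Expected payoff against b2: 2p + (-1)(1−p) = 3p − 1; against b3: (-2)p + 2(1−p) = −4p + 2.
Setting these equal: 3p − 1 = −4p + 2 ⇒ 7p = 3 ⇒ p = 3/7, and the value is (3)·(3/7) − 1 = 2/7.
For General C: with q = P(b2), equating R1's and R2's payoffs gives 4q − 2 = −3q + 2 ⇒ q = 4/7.

4/7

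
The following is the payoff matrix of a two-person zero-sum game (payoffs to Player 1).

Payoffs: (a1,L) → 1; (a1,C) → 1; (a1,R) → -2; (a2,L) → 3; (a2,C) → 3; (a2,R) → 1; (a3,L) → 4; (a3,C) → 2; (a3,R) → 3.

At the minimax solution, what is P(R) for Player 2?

1/3

Row minima: a1 → -2, a2 → 1, a3 → 2; maximin = 2.
Column maxima: L → 4, C → 3, R → 3; minimax = 3.
2 ≠ 3, so there is no saddle point; optimal play is mixed.
a1 is strictly dominated by a2, so Player 1 never plays it.
L is strictly dominated by R (it gives Player 1 strictly more in every row), so Player 2 never plays it.
On the remaining 2×2 (a2, a3 vs C, R):
Let Player 1 play a2 with probability p. Expected payoff against C: 3p + 2(1−p) = p + 2; against R: 1p + 3(1−p) = −2p + 3.
Setting these equal: p + 2 = −2p + 3 ⇒ 3p = 1 ⇒ p = 1/3, and the value is (1)·(1/3) + 2 = 7/3.
For Player 2: with q = P(C), equating a2's and a3's payoffs gives 2q + 1 = −q + 3 ⇒ q = 2/3.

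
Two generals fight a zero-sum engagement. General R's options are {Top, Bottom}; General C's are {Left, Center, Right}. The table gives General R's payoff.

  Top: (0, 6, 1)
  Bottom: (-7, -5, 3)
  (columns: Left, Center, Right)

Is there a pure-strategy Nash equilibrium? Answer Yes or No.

Yes

Row minima: Top → 0, Bottom → -7; maximin = 0.
Column maxima: Left → 0, Center → 6, Right → 3; minimax = 0.
maximin = minimax = 0, so a saddle point exists.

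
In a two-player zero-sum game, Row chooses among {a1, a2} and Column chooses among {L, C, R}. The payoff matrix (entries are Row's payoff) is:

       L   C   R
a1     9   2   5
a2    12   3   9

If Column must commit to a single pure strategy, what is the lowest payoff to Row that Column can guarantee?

3

Column maxima: L → 12, C → 3, R → 9.
The smallest of these is 3.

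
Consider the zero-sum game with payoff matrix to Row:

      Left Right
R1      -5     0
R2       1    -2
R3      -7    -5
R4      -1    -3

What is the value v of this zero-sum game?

-5/4

Row minima: R1 → -5, R2 → -2, R3 → -7, R4 → -3; maximin = -2.
Column maxima: Left → 1, Right → 0; minimax = 0.
-2 ≠ 0, so there is no saddle point; optimal play is mixed.
R3 is strictly dominated by R1, so Row never plays it.
R4 is strictly dominated by R2, so Row never plays it.
On the remaining 2×2 (R1, R2 vs Left, Right):
Let Row play R1 with probability p. Expected payoff against Left: (-5)p + 1(1−p) = −6p + 1; against Right: 0p + (-2)(1−p) = 2p − 2.
Setting these equal: −6p + 1 = 2p − 2 ⇒ −8p = -3 ⇒ p = 3/8, and the value is (-6)·(3/8) + 1 = -5/4.
For Column: with q = P(Left), equating R1's and R2's payoffs gives −5q = 3q − 2 ⇒ q = 1/4.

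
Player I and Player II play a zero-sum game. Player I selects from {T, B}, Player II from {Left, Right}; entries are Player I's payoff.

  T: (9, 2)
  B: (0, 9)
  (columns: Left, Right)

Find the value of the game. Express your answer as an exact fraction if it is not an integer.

81/16

Row minima: T → 2, B → 0; maximin = 2.
Column maxima: Left → 9, Right → 9; minimax = 9.
2 ≠ 9, so there is no saddle point; optimal play is mixed.
Let Player I play T with probability p. Expected payoff against Left: 9p + 0(1−p) = 9p; against Right: 2p + 9(1−p) = −7p + 9.
Setting these equal: 9p = −7p + 9 ⇒ 16p = 9 ⇒ p = 9/16, and the value is (9)·(9/16) = 81/16.
For Player II: with q = P(Left), equating T's and B's payoffs gives 7q + 2 = −9q + 9 ⇒ q = 7/16.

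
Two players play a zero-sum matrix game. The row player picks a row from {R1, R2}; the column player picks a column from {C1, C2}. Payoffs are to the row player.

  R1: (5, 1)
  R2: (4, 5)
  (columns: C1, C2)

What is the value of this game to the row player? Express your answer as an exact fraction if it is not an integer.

21/5

Row minima: R1 → 1, R2 → 4; maximin = 4.
Column maxima: C1 → 5, C2 → 5; minimax = 5.
4 ≠ 5, so there is no saddle point; optimal play is mixed.
Let the row player play R1 with probability p. Expected payoff against C1: 5p + 4(1−p) = p + 4; against C2: 1p + 5(1−p) = −4p + 5.
Setting these equal: p + 4 = −4p + 5 ⇒ 5p = 1 ⇒ p = 1/5, and the value is (1)·(1/5) + 4 = 21/5.
For the column player: with q = P(C1), equating R1's and R2's payoffs gives 4q + 1 = −q + 5 ⇒ q = 4/5.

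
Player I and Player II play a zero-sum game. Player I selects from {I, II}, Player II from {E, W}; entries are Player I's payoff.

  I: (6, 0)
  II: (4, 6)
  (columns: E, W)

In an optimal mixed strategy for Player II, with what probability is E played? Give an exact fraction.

Row minima: I → 0, II → 4; maximin = 4.
Column maxima: E → 6, W → 6; minimax = 6.
4 ≠ 6, so there is no saddle point; optimal play is mixed.
Let Player I play I with probability p. Expected payoff against E: 6p + 4(1−p) = 2p + 4; against W: 0p + 6(1−p) = −6p + 6.
Setting these equal: 2p + 4 = −6p + 6 ⇒ 8p = 2 ⇒ p = 1/4, and the value is (2)·(1/4) + 4 = 9/2.
For Player II: with q = P(E), equating I's and II's payoffs gives 6q = −2q + 6 ⇒ q = 3/4.

3/4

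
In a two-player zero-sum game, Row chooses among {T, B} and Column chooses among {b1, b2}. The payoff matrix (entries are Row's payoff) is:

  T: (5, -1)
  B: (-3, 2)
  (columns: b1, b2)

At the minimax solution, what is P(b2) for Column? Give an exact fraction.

Row minima: T → -1, B → -3; maximin = -1.
Column maxima: b1 → 5, b2 → 2; minimax = 2.
-1 ≠ 2, so there is no saddle point; optimal play is mixed.
Let Row play T with probability p. Expected payoff against b1: 5p + (-3)(1−p) = 8p − 3; against b2: (-1)p + 2(1−p) = −3p + 2.
Setting these equal: 8p − 3 = −3p + 2 ⇒ 11p = 5 ⇒ p = 5/11, and the value is (8)·(5/11) − 3 = 7/11.
For Column: with q = P(b1), equating T's and B's payoffs gives 6q − 1 = −5q + 2 ⇒ q = 3/11.

8/11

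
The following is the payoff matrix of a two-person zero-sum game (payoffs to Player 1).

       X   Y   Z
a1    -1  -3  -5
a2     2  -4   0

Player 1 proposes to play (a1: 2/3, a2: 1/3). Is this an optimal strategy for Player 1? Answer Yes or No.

Yes

Against X this mix gives (2/3)·(-1) + (1/3)·2 = 0.
Against Y this mix gives (2/3)·(-3) + (1/3)·(-4) = -10/3.
Against Z this mix gives (2/3)·(-5) + (1/3)·0 = -10/3.
All of Player 2's active replies (Y, Z) yield -10/3, and no column does worse for Player 1. The mix makes Player 2 indifferent and guarantees -10/3, so it is optimal.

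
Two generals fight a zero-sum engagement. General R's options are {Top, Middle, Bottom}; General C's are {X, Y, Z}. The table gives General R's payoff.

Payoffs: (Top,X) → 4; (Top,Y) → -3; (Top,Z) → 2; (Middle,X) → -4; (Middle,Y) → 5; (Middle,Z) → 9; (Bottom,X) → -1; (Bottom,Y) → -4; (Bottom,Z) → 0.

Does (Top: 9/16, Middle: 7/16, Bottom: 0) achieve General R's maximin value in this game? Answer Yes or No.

Against X this mix gives (9/16)·4 + (7/16)·(-4) = 1/2.
Against Y this mix gives (9/16)·(-3) + (7/16)·5 = 1/2.
Against Z this mix gives (9/16)·2 + (7/16)·9 = 81/16.
All of General C's active replies (X, Y) yield 1/2, and no column does worse for General R. The mix makes General C indifferent and guarantees 1/2, so it is optimal.

Yes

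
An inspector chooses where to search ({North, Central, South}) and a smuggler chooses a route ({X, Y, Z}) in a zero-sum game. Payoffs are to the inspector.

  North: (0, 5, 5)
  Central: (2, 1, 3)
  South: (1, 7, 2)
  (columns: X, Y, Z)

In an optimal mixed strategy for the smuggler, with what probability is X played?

Row minima: North → 0, Central → 1, South → 1; maximin = 1.
Column maxima: X → 2, Y → 7, Z → 5; minimax = 2.
1 ≠ 2, so there is no saddle point; optimal play is mixed.
Z is strictly dominated by X (it gives the inspector strictly more in every row), so the smuggler never plays it.
With Z eliminated, North is strictly dominated by South (South gives the inspector strictly more in every remaining column), so the inspector never plays it.
On the remaining 2×2 (Central, South vs X, Y):
Let the inspector play Central with probability p. Expected payoff against X: 2p + 1(1−p) = p + 1; against Y: 1p + 7(1−p) = −6p + 7.
Setting these equal: p + 1 = −6p + 7 ⇒ 7p = 6 ⇒ p = 6/7, and the value is (1)·(6/7) + 1 = 13/7.
For the smuggler: with q = P(X), equating Central's and South's payoffs gives q + 1 = −6q + 7 ⇒ q = 6/7.

6/7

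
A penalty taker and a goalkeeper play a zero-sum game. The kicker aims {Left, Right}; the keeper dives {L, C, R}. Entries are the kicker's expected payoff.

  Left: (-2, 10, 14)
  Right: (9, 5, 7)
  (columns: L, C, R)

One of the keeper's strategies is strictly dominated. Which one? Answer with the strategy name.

R

C holds the kicker's payoff strictly below R in every row: 10 < 14, 5 < 7.
So R is strictly dominated for the keeper.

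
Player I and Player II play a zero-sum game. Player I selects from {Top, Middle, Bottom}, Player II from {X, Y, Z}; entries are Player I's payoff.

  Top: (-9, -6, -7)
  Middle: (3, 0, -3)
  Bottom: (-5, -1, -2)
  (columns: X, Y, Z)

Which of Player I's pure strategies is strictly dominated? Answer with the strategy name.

Top

Middle gives a strictly higher payoff than Top against every column: 3 > -9, 0 > -6, -3 > -7.
So Top is strictly dominated and Player I never plays it.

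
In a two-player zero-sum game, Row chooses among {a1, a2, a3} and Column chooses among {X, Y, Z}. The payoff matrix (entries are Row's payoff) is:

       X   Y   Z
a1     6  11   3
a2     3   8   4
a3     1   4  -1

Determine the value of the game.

Row minima: a1 → 3, a2 → 3, a3 → -1; maximin = 3.
Column maxima: X → 6, Y → 11, Z → 4; minimax = 4.
3 ≠ 4, so there is no saddle point; optimal play is mixed.
a3 is strictly dominated by a1, so Row never plays it.
Y is strictly dominated by X (it gives Row strictly more in every row), so Column never plays it.
On the remaining 2×2 (a1, a2 vs X, Z):
Let Row play a1 with probability p. Expected payoff against X: 6p + 3(1−p) = 3p + 3; against Z: 3p + 4(1−p) = −p + 4.
Setting these equal: 3p + 3 = −p + 4 ⇒ 4p = 1 ⇒ p = 1/4, and the value is (3)·(1/4) + 3 = 15/4.
For Column: with q = P(X), equating a1's and a2's payoffs gives 3q + 3 = −q + 4 ⇒ q = 1/4.

15/4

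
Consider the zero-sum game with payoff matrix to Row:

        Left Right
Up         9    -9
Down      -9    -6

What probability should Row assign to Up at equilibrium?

1/7

Row minima: Up → -9, Down → -9; maximin = -9.
Column maxima: Left → 9, Right → -6; minimax = -6.
-9 ≠ -6, so there is no saddle point; optimal play is mixed.
Let Row play Up with probability p. Expected payoff against Left: 9p + (-9)(1−p) = 18p − 9; against Right: (-9)p + (-6)(1−p) = −3p − 6.
Setting these equal: 18p − 9 = −3p − 6 ⇒ 21p = 3 ⇒ p = 1/7, and the value is (18)·(1/7) − 9 = -45/7.
For Column: with q = P(Left), equating Up's and Down's payoffs gives 18q − 9 = −3q − 6 ⇒ q = 1/7.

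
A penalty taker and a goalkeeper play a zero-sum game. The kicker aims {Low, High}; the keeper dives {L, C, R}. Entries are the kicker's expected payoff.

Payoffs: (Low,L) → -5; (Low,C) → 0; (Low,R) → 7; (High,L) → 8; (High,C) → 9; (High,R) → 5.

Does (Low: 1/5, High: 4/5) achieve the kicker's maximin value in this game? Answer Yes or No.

Against L this mix gives (1/5)·(-5) + (4/5)·8 = 27/5.
Against C this mix gives (1/5)·0 + (4/5)·9 = 36/5.
Against R this mix gives (1/5)·7 + (4/5)·5 = 27/5.
All of the keeper's active replies (L, R) yield 27/5, and no column does worse for the kicker. The mix makes the keeper indifferent and guarantees 27/5, so it is optimal.

Yes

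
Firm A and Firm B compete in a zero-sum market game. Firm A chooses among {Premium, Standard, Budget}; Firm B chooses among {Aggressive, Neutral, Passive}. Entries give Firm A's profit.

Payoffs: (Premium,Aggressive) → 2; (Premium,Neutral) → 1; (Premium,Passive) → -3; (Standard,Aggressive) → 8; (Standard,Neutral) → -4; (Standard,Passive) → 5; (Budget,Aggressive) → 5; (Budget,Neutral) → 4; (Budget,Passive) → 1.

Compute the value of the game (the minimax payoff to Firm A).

2

Row minima: Premium → -3, Standard → -4, Budget → 1; maximin = 1.
Column maxima: Aggressive → 8, Neutral → 4, Passive → 5; minimax = 4.
1 ≠ 4, so there is no saddle point; optimal play is mixed.
Premium is strictly dominated by Budget, so Firm A never plays it.
Aggressive is strictly dominated by Neutral (it gives Firm A strictly more in every row), so Firm B never plays it.
On the remaining 2×2 (Standard, Budget vs Neutral, Passive):
Let Firm A play Standard with probability p. Expected payoff against Neutral: (-4)p + 4(1−p) = −8p + 4; against Passive: 5p + 1(1−p) = 4p + 1.
Setting these equal: −8p + 4 = 4p + 1 ⇒ −12p = -3 ⇒ p = 1/4, and the value is (-8)·(1/4) + 4 = 2.
For Firm B: with q = P(Neutral), equating Standard's and Budget's payoffs gives −9q + 5 = 3q + 1 ⇒ q = 1/3.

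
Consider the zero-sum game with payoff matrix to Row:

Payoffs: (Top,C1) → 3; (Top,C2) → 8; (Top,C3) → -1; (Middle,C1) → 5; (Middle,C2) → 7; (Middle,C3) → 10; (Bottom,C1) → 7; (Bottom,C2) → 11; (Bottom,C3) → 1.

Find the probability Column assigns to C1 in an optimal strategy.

Row minima: Top → -1, Middle → 5, Bottom → 1; maximin = 5.
Column maxima: C1 → 7, C2 → 11, C3 → 10; minimax = 7.
5 ≠ 7, so there is no saddle point; optimal play is mixed.
Top is strictly dominated by Bottom, so Row never plays it.
C2 is strictly dominated by C1 (it gives Row strictly more in every row), so Column never plays it.
On the remaining 2×2 (Middle, Bottom vs C1, C3):
Let Row play Middle with probability p. Expected payoff against C1: 5p + 7(1−p) = −2p + 7; against C3: 10p + 1(1−p) = 9p + 1.
Setting these equal: −2p + 7 = 9p + 1 ⇒ −11p = -6 ⇒ p = 6/11, and the value is (-2)·(6/11) + 7 = 65/11.
For Column: with q = P(C1), equating Middle's and Bottom's payoffs gives −5q + 10 = 6q + 1 ⇒ q = 9/11.

9/11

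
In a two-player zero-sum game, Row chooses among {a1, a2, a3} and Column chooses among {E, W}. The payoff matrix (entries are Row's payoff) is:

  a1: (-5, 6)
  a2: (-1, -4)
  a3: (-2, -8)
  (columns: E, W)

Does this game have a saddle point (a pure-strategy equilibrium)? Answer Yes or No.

No

Row minima: a1 → -5, a2 → -4, a3 → -8; maximin = -4.
Column maxima: E → -1, W → 6; minimax = -1.
-4 ≠ -1, so no pure-strategy equilibrium exists.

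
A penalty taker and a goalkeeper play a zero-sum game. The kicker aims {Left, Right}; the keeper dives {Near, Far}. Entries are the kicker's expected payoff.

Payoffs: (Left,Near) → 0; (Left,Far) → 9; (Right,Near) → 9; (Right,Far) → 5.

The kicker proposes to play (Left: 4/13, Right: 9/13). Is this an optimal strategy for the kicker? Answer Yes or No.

Against Near this mix gives (4/13)·0 + (9/13)·9 = 81/13.
Against Far this mix gives (4/13)·9 + (9/13)·5 = 81/13.
All of the keeper's active replies (Near, Far) yield 81/13, and no column does worse for the kicker. The mix makes the keeper indifferent and guarantees 81/13, so it is optimal.

Yes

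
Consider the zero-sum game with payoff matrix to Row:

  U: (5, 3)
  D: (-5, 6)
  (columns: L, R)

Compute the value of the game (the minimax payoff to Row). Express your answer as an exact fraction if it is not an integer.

Row minima: U → 3, D → -5; maximin = 3.
Column maxima: L → 5, R → 6; minimax = 5.
3 ≠ 5, so there is no saddle point; optimal play is mixed.
Let Row play U with probability p. Expected payoff against L: 5p + (-5)(1−p) = 10p − 5; against R: 3p + 6(1−p) = −3p + 6.
Setting these equal: 10p − 5 = −3p + 6 ⇒ 13p = 11 ⇒ p = 11/13, and the value is (10)·(11/13) − 5 = 45/13.
For Column: with q = P(L), equating U's and D's payoffs gives 2q + 3 = −11q + 6 ⇒ q = 3/13.

45/13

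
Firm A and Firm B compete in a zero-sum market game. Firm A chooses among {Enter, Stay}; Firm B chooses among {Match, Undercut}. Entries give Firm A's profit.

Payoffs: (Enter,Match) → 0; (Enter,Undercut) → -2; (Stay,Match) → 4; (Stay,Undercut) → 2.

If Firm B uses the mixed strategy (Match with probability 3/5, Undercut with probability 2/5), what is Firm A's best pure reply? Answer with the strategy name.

Stay

Expected payoff of Enter: (3/5)·0 + (2/5)·(-2) = -4/5.
Expected payoff of Stay: (3/5)·4 + (2/5)·2 = 16/5.
The largest is 16/5, so Firm A's best response is Stay.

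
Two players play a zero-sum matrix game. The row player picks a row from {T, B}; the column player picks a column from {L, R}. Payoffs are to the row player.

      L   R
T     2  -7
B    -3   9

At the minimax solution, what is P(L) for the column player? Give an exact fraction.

16/21

Row minima: T → -7, B → -3; maximin = -3.
Column maxima: L → 2, R → 9; minimax = 2.
-3 ≠ 2, so there is no saddle point; optimal play is mixed.
Let the row player play T with probability p. Expected payoff against L: 2p + (-3)(1−p) = 5p − 3; against R: (-7)p + 9(1−p) = −16p + 9.
Setting these equal: 5p − 3 = −16p + 9 ⇒ 21p = 12 ⇒ p = 4/7, and the value is (5)·(4/7) − 3 = -1/7.
For the column player: with q = P(L), equating T's and B's payoffs gives 9q − 7 = −12q + 9 ⇒ q = 16/21.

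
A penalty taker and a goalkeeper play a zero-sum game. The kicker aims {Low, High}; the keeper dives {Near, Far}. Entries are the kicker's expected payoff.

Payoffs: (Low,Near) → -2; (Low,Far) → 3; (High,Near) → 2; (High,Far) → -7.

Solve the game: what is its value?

Row minima: Low → -2, High → -7; maximin = -2.
Column maxima: Near → 2, Far → 3; minimax = 2.
-2 ≠ 2, so there is no saddle point; optimal play is mixed.
Let the kicker play Low with probability p. Expected payoff against Near: (-2)p + 2(1−p) = −4p + 2; against Far: 3p + (-7)(1−p) = 10p − 7.
Setting these equal: −4p + 2 = 10p − 7 ⇒ −14p = -9 ⇒ p = 9/14, and the value is (-4)·(9/14) + 2 = -4/7.
For the keeper: with q = P(Near), equating Low's and High's payoffs gives −5q + 3 = 9q − 7 ⇒ q = 5/7.

-4/7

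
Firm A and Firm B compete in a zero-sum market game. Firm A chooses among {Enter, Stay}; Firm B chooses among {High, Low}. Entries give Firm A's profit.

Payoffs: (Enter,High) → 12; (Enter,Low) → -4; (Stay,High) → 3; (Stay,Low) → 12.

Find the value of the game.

Row minima: Enter → -4, Stay → 3; maximin = 3.
Column maxima: High → 12, Low → 12; minimax = 12.
3 ≠ 12, so there is no saddle point; optimal play is mixed.
Let Firm A play Enter with probability p. Expected payoff against High: 12p + 3(1−p) = 9p + 3; against Low: (-4)p + 12(1−p) = −16p + 12.
Setting these equal: 9p + 3 = −16p + 12 ⇒ 25p = 9 ⇒ p = 9/25, and the value is (9)·(9/25) + 3 = 156/25.
For Firm B: with q = P(High), equating Enter's and Stay's payoffs gives 16q − 4 = −9q + 12 ⇒ q = 16/25.

156/25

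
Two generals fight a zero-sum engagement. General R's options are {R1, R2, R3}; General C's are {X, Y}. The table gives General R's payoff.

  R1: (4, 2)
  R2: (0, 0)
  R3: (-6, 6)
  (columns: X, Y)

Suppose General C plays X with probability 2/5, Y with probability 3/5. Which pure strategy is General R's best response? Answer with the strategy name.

Expected payoff of R1: (2/5)·4 + (3/5)·2 = 14/5.
Expected payoff of R2: (2/5)·0 + (3/5)·0 = 0.
Expected payoff of R3: (2/5)·(-6) + (3/5)·6 = 6/5.
The largest is 14/5, so General R's best response is R1.

R1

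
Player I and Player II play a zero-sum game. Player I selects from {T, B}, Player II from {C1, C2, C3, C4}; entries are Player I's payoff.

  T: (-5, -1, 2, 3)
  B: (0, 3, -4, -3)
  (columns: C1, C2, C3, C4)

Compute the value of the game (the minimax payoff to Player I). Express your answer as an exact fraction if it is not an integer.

Row minima: T → -5, B → -4; maximin = -4.
Column maxima: C1 → 0, C2 → 3, C3 → 2, C4 → 3; minimax = 0.
-4 ≠ 0, so there is no saddle point; optimal play is mixed.
C2 is strictly dominated by C1 (it gives Player I strictly more in every row), so Player II never plays it.
C4 is strictly dominated by C3 (it gives Player I strictly more in every row), so Player II never plays it.
On the remaining 2×2 (T, B vs C1, C3):
Let Player I play T with probability p. Expected payoff against C1: (-5)p + 0(1−p) = −5p; against C3: 2p + (-4)(1−p) = 6p − 4.
Setting these equal: −5p = 6p − 4 ⇒ −11p = -4 ⇒ p = 4/11, and the value is (-5)·(4/11) = -20/11.
For Player II: with q = P(C1), equating T's and B's payoffs gives −7q + 2 = 4q − 4 ⇒ q = 6/11.

-20/11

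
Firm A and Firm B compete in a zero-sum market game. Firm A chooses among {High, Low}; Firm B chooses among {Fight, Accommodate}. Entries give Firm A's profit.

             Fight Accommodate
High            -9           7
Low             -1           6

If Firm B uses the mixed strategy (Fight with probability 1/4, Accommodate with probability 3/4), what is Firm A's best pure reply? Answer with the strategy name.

Expected payoff of High: (1/4)·(-9) + (3/4)·7 = 3.
Expected payoff of Low: (1/4)·(-1) + (3/4)·6 = 17/4.
The largest is 17/4, so Firm A's best response is Low.

Low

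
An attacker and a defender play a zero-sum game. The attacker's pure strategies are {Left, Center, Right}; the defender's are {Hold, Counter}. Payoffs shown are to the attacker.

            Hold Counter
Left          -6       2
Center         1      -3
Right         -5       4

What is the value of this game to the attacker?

-11/13

Row minima: Left → -6, Center → -3, Right → -5; maximin = -3.
Column maxima: Hold → 1, Counter → 4; minimax = 1.
-3 ≠ 1, so there is no saddle point; optimal play is mixed.
Left is strictly dominated by Right, so the attacker never plays it.
On the remaining 2×2 (Center, Right vs Hold, Counter):
Let the attacker play Center with probability p. Expected payoff against Hold: 1p + (-5)(1−p) = 6p − 5; against Counter: (-3)p + 4(1−p) = −7p + 4.
Setting these equal: 6p − 5 = −7p + 4 ⇒ 13p = 9 ⇒ p = 9/13, and the value is (6)·(9/13) − 5 = -11/13.
For the defender: with q = P(Hold), equating Center's and Right's payoffs gives 4q − 3 = −9q + 4 ⇒ q = 7/13.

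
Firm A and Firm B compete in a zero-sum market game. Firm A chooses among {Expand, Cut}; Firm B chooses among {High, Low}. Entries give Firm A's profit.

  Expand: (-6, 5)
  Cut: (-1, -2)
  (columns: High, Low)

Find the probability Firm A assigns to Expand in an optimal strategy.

Row minima: Expand → -6, Cut → -2; maximin = -2.
Column maxima: High → -1, Low → 5; minimax = -1.
-2 ≠ -1, so there is no saddle point; optimal play is mixed.
Let Firm A play Expand with probability p. Expected payoff against High: (-6)p + (-1)(1−p) = −5p − 1; against Low: 5p + (-2)(1−p) = 7p − 2.
Setting these equal: −5p − 1 = 7p − 2 ⇒ −12p = -1 ⇒ p = 1/12, and the value is (-5)·(1/12) − 1 = -17/12.
For Firm B: with q = P(High), equating Expand's and Cut's payoffs gives −11q + 5 = q − 2 ⇒ q = 7/12.

1/12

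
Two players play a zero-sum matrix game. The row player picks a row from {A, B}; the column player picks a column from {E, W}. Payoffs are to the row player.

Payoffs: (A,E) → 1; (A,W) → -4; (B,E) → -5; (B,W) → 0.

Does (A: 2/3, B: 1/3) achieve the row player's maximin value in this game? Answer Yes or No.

Against E this mix gives (2/3)·1 + (1/3)·(-5) = -1.
Against W this mix gives (2/3)·(-4) + (1/3)·0 = -8/3.
The column player will play W, holding the row player to -8/3. Shifting weight toward the row that does better against W would raise this floor (the equalizing mix achieves -2 against both W and E), so the proposed strategy is not optimal.

No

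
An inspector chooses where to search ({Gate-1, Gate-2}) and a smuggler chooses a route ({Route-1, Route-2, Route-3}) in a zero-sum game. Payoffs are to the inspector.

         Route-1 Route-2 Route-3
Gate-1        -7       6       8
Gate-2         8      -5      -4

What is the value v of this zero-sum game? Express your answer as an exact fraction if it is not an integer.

Row minima: Gate-1 → -7, Gate-2 → -5; maximin = -5.
Column maxima: Route-1 → 8, Route-2 → 6, Route-3 → 8; minimax = 6.
-5 ≠ 6, so there is no saddle point; optimal play is mixed.
Route-3 is strictly dominated by Route-2 (it gives the inspector strictly more in every row), so the smuggler never plays it.
On the remaining 2×2 (Gate-1, Gate-2 vs Route-1, Route-2):
Let the inspector play Gate-1 with probability p. Expected payoff against Route-1: (-7)p + 8(1−p) = −15p + 8; against Route-2: 6p + (-5)(1−p) = 11p − 5.
Setting these equal: −15p + 8 = 11p − 5 ⇒ −26p = -13 ⇒ p = 1/2, and the value is (-15)·(1/2) + 8 = 1/2.
For the smuggler: with q = P(Route-1), equating Gate-1's and Gate-2's payoffs gives −13q + 6 = 13q − 5 ⇒ q = 11/26.

1/2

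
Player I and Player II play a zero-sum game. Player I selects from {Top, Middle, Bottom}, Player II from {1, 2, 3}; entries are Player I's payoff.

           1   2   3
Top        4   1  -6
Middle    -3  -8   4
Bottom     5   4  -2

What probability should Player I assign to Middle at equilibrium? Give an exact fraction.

1/3

Row minima: Top → -6, Middle → -8, Bottom → -2; maximin = -2.
Column maxima: 1 → 5, 2 → 4, 3 → 4; minimax = 4.
-2 ≠ 4, so there is no saddle point; optimal play is mixed.
Top is strictly dominated by Bottom, so Player I never plays it.
1 is strictly dominated by 2 (it gives Player I strictly more in every row), so Player II never plays it.
On the remaining 2×2 (Middle, Bottom vs 2, 3):
Let Player I play Middle with probability p. Expected payoff against 2: (-8)p + 4(1−p) = −12p + 4; against 3: 4p + (-2)(1−p) = 6p − 2.
Setting these equal: −12p + 4 = 6p − 2 ⇒ −18p = -6 ⇒ p = 1/3, and the value is (-12)·(1/3) + 4 = 0.
For Player II: with q = P(2), equating Middle's and Bottom's payoffs gives −12q + 4 = 6q − 2 ⇒ q = 1/3.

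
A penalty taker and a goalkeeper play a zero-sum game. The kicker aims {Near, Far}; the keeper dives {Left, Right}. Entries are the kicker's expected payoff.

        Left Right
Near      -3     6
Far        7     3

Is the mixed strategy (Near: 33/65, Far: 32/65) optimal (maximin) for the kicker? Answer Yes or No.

Against Left this mix gives (33/65)·(-3) + (32/65)·7 = 25/13.
Against Right this mix gives (33/65)·6 + (32/65)·3 = 294/65.
The keeper will play Left, holding the kicker to 25/13. Shifting weight toward the row that does better against Left would raise this floor (the equalizing mix achieves 51/13 against both Left and Right), so the proposed strategy is not optimal.

No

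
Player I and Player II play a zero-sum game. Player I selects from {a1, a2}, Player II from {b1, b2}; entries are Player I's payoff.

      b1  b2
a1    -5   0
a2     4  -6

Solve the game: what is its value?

-2

Row minima: a1 → -5, a2 → -6; maximin = -5.
Column maxima: b1 → 4, b2 → 0; minimax = 0.
-5 ≠ 0, so there is no saddle point; optimal play is mixed.
Let Player I play a1 with probability p. Expected payoff against b1: (-5)p + 4(1−p) = −9p + 4; against b2: 0p + (-6)(1−p) = 6p − 6.
Setting these equal: −9p + 4 = 6p − 6 ⇒ −15p = -10 ⇒ p = 2/3, and the value is (-9)·(2/3) + 4 = -2.
For Player II: with q = P(b1), equating a1's and a2's payoffs gives −5q = 10q − 6 ⇒ q = 2/5.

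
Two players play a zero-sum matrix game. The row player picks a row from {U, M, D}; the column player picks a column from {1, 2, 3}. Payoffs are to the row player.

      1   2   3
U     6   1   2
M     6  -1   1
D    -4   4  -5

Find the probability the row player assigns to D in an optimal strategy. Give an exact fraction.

Row minima: U → 1, M → -1, D → -5; maximin = 1.
Column maxima: 1 → 6, 2 → 4, 3 → 2; minimax = 2.
1 ≠ 2, so there is no saddle point; optimal play is mixed.
1 is strictly dominated by 3 (it gives the row player strictly more in every row), so the column player never plays it.
With 1 eliminated, M is strictly dominated by U (U gives the row player strictly more in every remaining column), so the row player never plays it.
On the remaining 2×2 (U, D vs 2, 3):
Let the row player play U with probability p. Expected payoff against 2: 1p + 4(1−p) = −3p + 4; against 3: 2p + (-5)(1−p) = 7p − 5.
Setting these equal: −3p + 4 = 7p − 5 ⇒ −10p = -9 ⇒ p = 9/10, and the value is (-3)·(9/10) + 4 = 13/10.
For the column player: with q = P(2), equating U's and D's payoffs gives −q + 2 = 9q − 5 ⇒ q = 7/10.

1/10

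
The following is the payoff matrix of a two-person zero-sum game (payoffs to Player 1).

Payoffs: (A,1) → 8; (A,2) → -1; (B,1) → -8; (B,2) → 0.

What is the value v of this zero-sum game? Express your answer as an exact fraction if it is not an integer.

Row minima: A → -1, B → -8; maximin = -1.
Column maxima: 1 → 8, 2 → 0; minimax = 0.
-1 ≠ 0, so there is no saddle point; optimal play is mixed.
Let Player 1 play A with probability p. Expected payoff against 1: 8p + (-8)(1−p) = 16p − 8; against 2: (-1)p + 0(1−p) = −p.
Setting these equal: 16p − 8 = −p ⇒ 17p = 8 ⇒ p = 8/17, and the value is (16)·(8/17) − 8 = -8/17.
For Player 2: with q = P(1), equating A's and B's payoffs gives 9q − 1 = −8q ⇒ q = 1/17.

-8/17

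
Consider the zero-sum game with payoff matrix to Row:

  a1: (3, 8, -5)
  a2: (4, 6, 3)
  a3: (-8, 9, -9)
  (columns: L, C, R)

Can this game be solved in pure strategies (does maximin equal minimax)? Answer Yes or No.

Yes

Row minima: a1 → -5, a2 → 3, a3 → -9; maximin = 3.
Column maxima: L → 4, C → 9, R → 3; minimax = 3.
maximin = minimax = 3, so a saddle point exists.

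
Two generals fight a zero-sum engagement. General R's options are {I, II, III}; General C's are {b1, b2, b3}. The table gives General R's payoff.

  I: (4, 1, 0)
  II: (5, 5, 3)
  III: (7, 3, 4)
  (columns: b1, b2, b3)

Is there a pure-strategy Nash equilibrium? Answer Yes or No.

Row minima: I → 0, II → 3, III → 3; maximin = 3.
Column maxima: b1 → 7, b2 → 5, b3 → 4; minimax = 4.
3 ≠ 4, so no pure-strategy equilibrium exists.

No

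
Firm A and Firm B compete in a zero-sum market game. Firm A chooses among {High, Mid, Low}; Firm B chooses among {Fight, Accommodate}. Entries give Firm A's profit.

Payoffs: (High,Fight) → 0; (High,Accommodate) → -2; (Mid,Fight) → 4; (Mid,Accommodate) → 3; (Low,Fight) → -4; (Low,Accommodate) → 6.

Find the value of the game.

Row minima: High → -2, Mid → 3, Low → -4; maximin = 3.
Column maxima: Fight → 4, Accommodate → 6; minimax = 4.
3 ≠ 4, so there is no saddle point; optimal play is mixed.
High is strictly dominated by Mid, so Firm A never plays it.
On the remaining 2×2 (Mid, Low vs Fight, Accommodate):
Let Firm A play Mid with probability p. Expected payoff against Fight: 4p + (-4)(1−p) = 8p − 4; against Accommodate: 3p + 6(1−p) = −3p + 6.
Setting these equal: 8p − 4 = −3p + 6 ⇒ 11p = 10 ⇒ p = 10/11, and the value is (8)·(10/11) − 4 = 36/11.
For Firm B: with q = P(Fight), equating Mid's and Low's payoffs gives q + 3 = −10q + 6 ⇒ q = 3/11.

36/11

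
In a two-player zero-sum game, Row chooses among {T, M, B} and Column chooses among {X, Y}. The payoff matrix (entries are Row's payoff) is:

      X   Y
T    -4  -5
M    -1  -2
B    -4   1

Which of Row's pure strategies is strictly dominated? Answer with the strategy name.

T

M gives a strictly higher payoff than T against every column: -1 > -4, -2 > -5.
So T is strictly dominated and Row never plays it.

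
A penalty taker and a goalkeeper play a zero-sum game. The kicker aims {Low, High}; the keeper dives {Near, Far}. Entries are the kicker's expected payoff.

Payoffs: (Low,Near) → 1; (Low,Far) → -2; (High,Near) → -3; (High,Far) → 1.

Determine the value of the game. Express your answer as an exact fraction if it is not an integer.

Row minima: Low → -2, High → -3; maximin = -2.
Column maxima: Near → 1, Far → 1; minimax = 1.
-2 ≠ 1, so there is no saddle point; optimal play is mixed.
Let the kicker play Low with probability p. Expected payoff against Near: 1p + (-3)(1−p) = 4p − 3; against Far: (-2)p + 1(1−p) = −3p + 1.
Setting these equal: 4p − 3 = −3p + 1 ⇒ 7p = 4 ⇒ p = 4/7, and the value is (4)·(4/7) − 3 = -5/7.
For the keeper: with q = P(Near), equating Low's and High's payoffs gives 3q − 2 = −4q + 1 ⇒ q = 3/7.

-5/7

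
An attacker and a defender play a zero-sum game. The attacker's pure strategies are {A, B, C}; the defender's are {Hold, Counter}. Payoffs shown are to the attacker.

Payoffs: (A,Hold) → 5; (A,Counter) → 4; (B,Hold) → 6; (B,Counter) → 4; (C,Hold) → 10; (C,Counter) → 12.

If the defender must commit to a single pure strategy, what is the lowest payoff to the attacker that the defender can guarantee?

10

Column maxima: Hold → 10, Counter → 12.
The smallest of these is 10.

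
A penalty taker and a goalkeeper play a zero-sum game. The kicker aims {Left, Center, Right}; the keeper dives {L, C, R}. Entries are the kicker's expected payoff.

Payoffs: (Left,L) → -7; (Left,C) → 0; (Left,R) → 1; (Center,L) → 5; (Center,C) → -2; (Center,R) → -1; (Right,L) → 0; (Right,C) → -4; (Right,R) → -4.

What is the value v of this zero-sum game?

-1

Row minima: Left → -7, Center → -2, Right → -4; maximin = -2.
Column maxima: L → 5, C → 0, R → 1; minimax = 0.
-2 ≠ 0, so there is no saddle point; optimal play is mixed.
Right is strictly dominated by Center, so the kicker never plays it.
With Right eliminated, R is strictly dominated by C (it gives the kicker strictly more in every remaining row), so the keeper never plays it.
On the remaining 2×2 (Left, Center vs L, C):
Let the kicker play Left with probability p. Expected payoff against L: (-7)p + 5(1−p) = −12p + 5; against C: 0p + (-2)(1−p) = 2p − 2.
Setting these equal: −12p + 5 = 2p − 2 ⇒ −14p = -7 ⇒ p = 1/2, and the value is (-12)·(1/2) + 5 = -1.
For the keeper: with q = P(L), equating Left's and Center's payoffs gives −7q = 7q − 2 ⇒ q = 1/7.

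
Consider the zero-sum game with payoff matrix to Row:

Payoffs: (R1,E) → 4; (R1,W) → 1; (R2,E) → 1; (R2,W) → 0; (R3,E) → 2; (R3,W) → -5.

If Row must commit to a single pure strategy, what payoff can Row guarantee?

Row minima: R1 → 1, R2 → 0, R3 → -5.
The best of these is 1.

1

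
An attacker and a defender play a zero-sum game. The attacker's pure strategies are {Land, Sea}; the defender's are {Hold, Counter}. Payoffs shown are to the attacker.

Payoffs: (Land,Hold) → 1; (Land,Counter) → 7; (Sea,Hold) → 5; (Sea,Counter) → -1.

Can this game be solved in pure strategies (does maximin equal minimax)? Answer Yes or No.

No

Row minima: Land → 1, Sea → -1; maximin = 1.
Column maxima: Hold → 5, Counter → 7; minimax = 5.
1 ≠ 5, so no pure-strategy equilibrium exists.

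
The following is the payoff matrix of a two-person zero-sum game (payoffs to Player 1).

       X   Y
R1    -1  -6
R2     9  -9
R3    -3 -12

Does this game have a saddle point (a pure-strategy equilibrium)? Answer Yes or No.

Yes

Row minima: R1 → -6, R2 → -9, R3 → -12; maximin = -6.
Column maxima: X → 9, Y → -6; minimax = -6.
maximin = minimax = -6, so a saddle point exists.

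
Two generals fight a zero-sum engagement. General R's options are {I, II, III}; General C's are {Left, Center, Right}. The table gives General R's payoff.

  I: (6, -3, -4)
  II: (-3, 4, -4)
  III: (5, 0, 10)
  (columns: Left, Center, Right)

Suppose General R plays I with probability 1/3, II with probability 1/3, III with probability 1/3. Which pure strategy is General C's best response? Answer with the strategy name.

Center

If General C plays Left, General R's expected payoff is (1/3)·6 + (1/3)·(-3) + (1/3)·5 = 8/3.
If General C plays Center, General R's expected payoff is (1/3)·(-3) + (1/3)·4 + (1/3)·0 = 1/3.
If General C plays Right, General R's expected payoff is (1/3)·(-4) + (1/3)·(-4) + (1/3)·10 = 2/3.
General C minimizes General R's payoff; the smallest is 1/3, so the best response is Center.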